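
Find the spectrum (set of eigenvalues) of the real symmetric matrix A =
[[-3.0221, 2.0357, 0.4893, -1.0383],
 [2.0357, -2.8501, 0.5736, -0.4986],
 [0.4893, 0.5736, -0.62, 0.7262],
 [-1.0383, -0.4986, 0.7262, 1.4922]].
sigma(A) ≈ {-5, -2, 0, 2}

A is real symmetric, so its spectrum consists of real eigenvalues. Expanding the characteristic polynomial of the displayed matrix gives
  det(λ I - A) = p(λ) = λ^4 + (5)λ^3 + (-4)λ^2 + (-20)λ + (0.002).
Solving p(λ) = 0 yields eigenvalues ≈ -5, -2, 0, 2. (A is shown rounded to 4 decimals, so these recover the underlying integer eigenvalues to within that precision.)
Verification: the trace of A = -5 equals the sum of eigenvalues -5, and det(A) ≈ 0.0020 matches the eigenvalue product 0.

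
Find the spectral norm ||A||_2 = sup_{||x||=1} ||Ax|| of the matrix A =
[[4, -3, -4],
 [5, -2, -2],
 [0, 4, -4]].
||A||_2 ≈ 8.4535 (= sqrt(largest eigenvalue of A^T A))

||A||_2 = sigma_max(A) = sqrt(lambda_max(A^T A)). Form the symmetric matrix M = A^T A =
[[41, -22, -26],
 [-22, 29, 0],
 [-26, 0, 36]].
Its characteristic polynomial (trace, sum of principal 2x2 minors, determinant of M give the coefficients) is
  p(λ) = det(λ I - M) = λ^3 - 106λ^2 + 2549λ - 5776.
No integer candidate from the rational root theorem (±divisors of 5776) is a root, so the roots are irrational. The cubic discriminant is Δ = 6430814416 > 0, so there are three distinct real roots. p(2) = -1094 and p(3) = 944 have opposite signs, so a root lies in (2, 3); Newton's method refines it to λ ≈ 2.5248. p(32) = 16 and p(33) = -1156 have opposite signs, so a root lies in (32, 33); Newton's method refines it to λ ≈ 32.0138. p(71) = -1232 and p(72) = 1496 have opposite signs, so a root lies in (71, 72); Newton's method refines it to λ ≈ 71.4615. Check (Vieta): the three roots sum to 106, matching tr M = 106.
So the eigenvalues of A^T A are ≈ 2.5248, 32.0138, 71.4615 (all ≥ 0, as they must be for A^T A). The largest is λ_max ≈ 71.4615, hence ||A||_2 = sqrt(λ_max) ≈ 8.4535.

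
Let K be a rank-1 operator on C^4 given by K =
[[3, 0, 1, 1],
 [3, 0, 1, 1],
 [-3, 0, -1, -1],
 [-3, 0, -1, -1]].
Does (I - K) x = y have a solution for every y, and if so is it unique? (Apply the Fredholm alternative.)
(I - K) is singular (det(I - K) = 0, i.e. 1 ∈ sigma(K)). (I - K) x = y is solvable iff y ⊥ ker((I - K)^*) = span{(3, 0, 1, 1)}, i.e. iff 3y_1 + y_3 + y_4 = 0. When solvable, the solutions are x = y + c·(1, 1, -1, -1), c arbitrary (ker(I - K) = span{(1, 1, -1, -1)}, dimension 1).

K has rank 1, so it is an outer product K = u v^T: every row of K is a multiple of one row vector. Reading off the entries, u = (1, 1, -1, -1) and v = (3, 0, 1, 1) (row i of K equals u_i·v^T). A rank-one matrix u v^T satisfies K u = u (v·u) and kills the (3)-dimensional subspace v^⊥, so its characteristic polynomial is lambda^3 (lambda - v·u) with v·u = tr K = 1. Hence the eigenvalues of I - K are 1 (multiplicity 3) and 1 - (1) = 0, so det(I - K) = 0. (Direct check: I - K =
[[-2, 0, -1, -1],
 [-3, 1, -1, -1],
 [3, 0, 2, 1],
 [3, 0, 1, 2]]
has determinant 0.) So 1 is an eigenvalue of K and (I - K) is not invertible. The finite-dimensional Fredholm alternative says: either (I - K) is invertible, or ker(I - K) ≠ {0} and then range(I - K) = ker((I - K)^*)^⊥, with dim ker(I - K) = dim ker((I - K)^*). We are in the second case, so we need both kernels. Kernel of I - K: (I - K) u = u - u (v·u) = u - u = 0, so ker(I - K) = span{u} = span{(1, 1, -1, -1)} (it is exactly 1-dimensional because rank(I - K) = 3). Kernel of the adjoint: K is real, so (I - K)^* = I - K^T = I - v u^T, and (I - v u^T) v = v - v (u·v) = 0; hence ker((I - K)^*) = span{v} = span{(3, 0, 1, 1)}. Therefore (I - K) x = y is solvable iff <y, v> = 0, i.e. iff 3y_1 + y_3 + y_4 = 0. When this holds, K y = u (v·y) = 0, so (I - K) y = y and x = y is a particular solution; the full solution set is the line x = y + c·u = y + c·(1, 1, -1, -1), c ∈ C.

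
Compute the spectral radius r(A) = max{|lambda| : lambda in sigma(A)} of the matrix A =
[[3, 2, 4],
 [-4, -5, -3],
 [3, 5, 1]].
r(A) = 3

The eigenvalues of A are the roots of its characteristic polynomial. With M = A (coefficients from the trace, the sum of principal 2x2 minors, and det A):
  p(λ) = det(λ I - M) = λ^3 + λ^2 - 6λ.
The constant term is 0, so λ = 0 is a root. Dividing out λ leaves p(λ) = λ(λ^2 + λ - 6). For λ^2 + λ - 6 the discriminant is 25. It is a perfect square (5^2), so the roots are rational: λ = (-1 ± 5)/2 = 2, -3.
Thus the eigenvalues (to 4 decimals) are 2 (modulus 2); -3 (modulus 3); 0 (modulus 0). The spectral radius is the largest modulus: r(A) = 3. (Cross-check: r(A) ≤ ||A||_2 ≈ 10.2546; equality holds whenever A is normal, though it can also hold for some non-normal A.)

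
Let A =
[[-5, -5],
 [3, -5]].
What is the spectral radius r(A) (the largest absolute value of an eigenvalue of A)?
r(A) = sqrt(40) ≈ 6.3246

The eigenvalues of A are the roots of its characteristic polynomial. With M = A (coefficients from the trace and determinant):
  p(λ) = det(λ I - M) = λ^2 + 10λ + 40.
For λ^2 + 10λ + 40 the discriminant is -60. It is negative, so the roots are the complex-conjugate pair λ = -5 ± (sqrt(60)/2) i ≈ -5 ± 3.873i. For a conjugate pair the product of the roots equals the constant term, so |λ|^2 = 40 and |λ| = sqrt(40) ≈ 6.3246.
Thus the eigenvalues (to 4 decimals) are -5 ± 3.873i (modulus 6.3246). The spectral radius is the largest modulus: r(A) = sqrt(40) ≈ 6.3246. (Cross-check: r(A) ≤ ||A||_2 ≈ 7.4031; equality holds whenever A is normal, though it can also hold for some non-normal A.)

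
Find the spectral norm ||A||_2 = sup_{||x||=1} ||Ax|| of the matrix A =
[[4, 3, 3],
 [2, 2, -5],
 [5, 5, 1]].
||A||_2 ≈ 9.1604 (= sqrt(largest eigenvalue of A^T A))

||A||_2 = sigma_max(A) = sqrt(lambda_max(A^T A)). Form the symmetric matrix M = A^T A =
[[45, 41, 7],
 [41, 38, 4],
 [7, 4, 35]].
Its characteristic polynomial (trace, sum of principal 2x2 minors, determinant of M give the coefficients) is
  p(λ) = det(λ I - M) = λ^3 - 118λ^2 + 2869λ - 729.
No integer candidate from the rational root theorem (±divisors of 729) is a root, so the roots are irrational. The cubic discriminant is Δ = 19786800033 > 0, so there are three distinct real roots. p(0) = -729 and p(1) = 2023 have opposite signs, so a root lies in (0, 1); Newton's method refines it to λ ≈ 0.2568. p(33) = 1383 and p(34) = -287 have opposite signs, so a root lies in (33, 34); Newton's method refines it to λ ≈ 33.8296. p(83) = -3717 and p(84) = 363 have opposite signs, so a root lies in (83, 84); Newton's method refines it to λ ≈ 83.9136. Check (Vieta): the three roots sum to 118, matching tr M = 118.
So the eigenvalues of A^T A are ≈ 0.2568, 33.8296, 83.9136 (all ≥ 0, as they must be for A^T A). The largest is λ_max ≈ 83.9136, hence ||A||_2 = sqrt(λ_max) ≈ 9.1604.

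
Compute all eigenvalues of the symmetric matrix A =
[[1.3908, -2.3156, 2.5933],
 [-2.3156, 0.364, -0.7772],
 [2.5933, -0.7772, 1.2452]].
sigma(A) ≈ {-2, 0, 5}

A is real symmetric, so its spectrum consists of real eigenvalues. Expanding the characteristic polynomial of the displayed matrix gives
  det(λ I - A) = p(λ) = λ^3 + (-3)λ^2 + (-10)λ + (0).
Solving p(λ) = 0 yields eigenvalues ≈ -2, 0, 5. (A is shown rounded to 4 decimals, so these recover the underlying integer eigenvalues to within that precision.)
Verification: the trace of A = 3 equals the sum of eigenvalues 3, and det(A) ≈ -0.0002 matches the eigenvalue product 0.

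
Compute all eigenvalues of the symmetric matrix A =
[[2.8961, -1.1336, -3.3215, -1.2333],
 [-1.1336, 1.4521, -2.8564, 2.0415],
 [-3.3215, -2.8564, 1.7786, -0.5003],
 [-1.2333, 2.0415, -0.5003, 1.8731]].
sigma(A) ≈ {-3, 0, 5, 6}

A is real symmetric, so its spectrum consists of real eigenvalues. Expanding the characteristic polynomial of the displayed matrix gives
  det(λ I - A) = p(λ) = λ^4 + (-8)λ^3 + (-3)λ^2 + (89.9975)λ + (0.0036).
Solving p(λ) = 0 yields eigenvalues ≈ -3, 0, 5, 6. (A is shown rounded to 4 decimals, so these recover the underlying integer eigenvalues to within that precision.)
Verification: the trace of A = 8 equals the sum of eigenvalues 8, and det(A) ≈ 0.0036 matches the eigenvalue product 0.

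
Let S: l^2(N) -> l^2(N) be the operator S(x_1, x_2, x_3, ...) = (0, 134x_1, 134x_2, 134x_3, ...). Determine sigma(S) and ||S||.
sigma(S) = closed disk {z in C : |z| ≤ 134}; ||S|| = 134

Note S = 134·U where U is the unit right shift (U x)_k = x_{k-1} (with x_0 := 0); so ||S|| = 134||U|| and sigma(S) = 134·sigma(U). ||S x||^2 = sum_{k≥1} |134x_k|^2 = 17956||x||^2, so ||S|| = 134 and sigma(S) ⊂ {|z| ≤ 134}. For any |lambda| < 134, the equation (S - lambda I) x = 0 forces x_1 = 0, then 134x_k = lambda x_{k+1} ⇒ x = 0, so S has no eigenvalues. But (S - lambda I) is not surjective for |lambda| < 134: solving (S - lambda I) x = e_1 would require x_n proportional to (lambda/134)^(-n), which is not in l^2. So every |lambda| < 134 lies in the residual spectrum. The boundary |lambda| = 134 is in the approximate point spectrum (the spectrum is closed). Hence sigma(S) is the closed disk of radius 134.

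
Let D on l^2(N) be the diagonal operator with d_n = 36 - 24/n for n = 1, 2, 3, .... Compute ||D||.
||D|| = 36

For a diagonal operator on l^2 with entries d_n, ||D|| = sup_n |d_n|. Here d_1 = 12, d_2 = 24, ..., and d_n = 36 - 24/n increases monotonically toward 36. All terms lie in [12, 36), so |d_n| = d_n and the supremum is the limit 36, which is not attained by any individual d_n. Hence ||D|| = 36.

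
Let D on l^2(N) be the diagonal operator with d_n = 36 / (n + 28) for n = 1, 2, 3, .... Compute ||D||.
||D|| = 36/29 (attained at n = 1)

For D diagonal, ||D|| = sup_n |d_n| = sup_n 36/(n + 28). This is positive and strictly decreasing in n, so the supremum is attained at n = 1: d_1 = 36/(1 + 28) = 36/29. Hence ||D|| = 36/29.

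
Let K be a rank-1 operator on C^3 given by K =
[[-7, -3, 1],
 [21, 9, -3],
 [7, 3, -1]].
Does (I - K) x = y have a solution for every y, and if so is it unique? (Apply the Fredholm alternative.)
(I - K) is singular (det(I - K) = 0, i.e. 1 ∈ sigma(K)). (I - K) x = y is solvable iff y ⊥ ker((I - K)^*) = span{(-7, -3, 1)}, i.e. iff -7y_1 - 3y_2 + y_3 = 0. When solvable, the solutions are x = y + c·(1, -3, -1), c arbitrary (ker(I - K) = span{(1, -3, -1)}, dimension 1).

K has rank 1, so it is an outer product K = u v^T: every row of K is a multiple of one row vector. Reading off the entries, u = (1, -3, -1) and v = (-7, -3, 1) (row i of K equals u_i·v^T). A rank-one matrix u v^T satisfies K u = u (v·u) and kills the (2)-dimensional subspace v^⊥, so its characteristic polynomial is lambda^2 (lambda - v·u) with v·u = tr K = 1. Hence the eigenvalues of I - K are 1 (multiplicity 2) and 1 - (1) = 0, so det(I - K) = 0. (Direct check: I - K =
[[8, 3, -1],
 [-21, -8, 3],
 [-7, -3, 2]]
has determinant 0.) So 1 is an eigenvalue of K and (I - K) is not invertible. The finite-dimensional Fredholm alternative says: either (I - K) is invertible, or ker(I - K) ≠ {0} and then range(I - K) = ker((I - K)^*)^⊥, with dim ker(I - K) = dim ker((I - K)^*). We are in the second case, so we need both kernels. Kernel of I - K: (I - K) u = u - u (v·u) = u - u = 0, so ker(I - K) = span{u} = span{(1, -3, -1)} (it is exactly 1-dimensional because rank(I - K) = 2). Kernel of the adjoint: K is real, so (I - K)^* = I - K^T = I - v u^T, and (I - v u^T) v = v - v (u·v) = 0; hence ker((I - K)^*) = span{v} = span{(-7, -3, 1)}. Therefore (I - K) x = y is solvable iff <y, v> = 0, i.e. iff -7y_1 - 3y_2 + y_3 = 0. When this holds, K y = u (v·y) = 0, so (I - K) y = y and x = y is a particular solution; the full solution set is the line x = y + c·u = y + c·(1, -3, -1), c ∈ C.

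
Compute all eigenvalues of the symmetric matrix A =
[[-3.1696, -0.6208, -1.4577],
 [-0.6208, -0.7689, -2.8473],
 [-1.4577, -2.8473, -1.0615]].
sigma(A) ≈ {-5, -2, 2}

A is real symmetric, so its spectrum consists of real eigenvalues. Expanding the characteristic polynomial of the displayed matrix gives
  det(λ I - A) = p(λ) = λ^3 + (5)λ^2 + (-4)λ + (-19.999).
Solving p(λ) = 0 yields eigenvalues ≈ -5, -2, 2. (A is shown rounded to 4 decimals, so these recover the underlying integer eigenvalues to within that precision.)
Verification: the trace of A = -5 equals the sum of eigenvalues -5, and det(A) ≈ 19.9990 matches the eigenvalue product 20.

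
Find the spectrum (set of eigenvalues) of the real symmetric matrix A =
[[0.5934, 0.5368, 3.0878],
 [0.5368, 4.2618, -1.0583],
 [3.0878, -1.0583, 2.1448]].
sigma(A) ≈ {-2, 4, 5}

A is real symmetric, so its spectrum consists of real eigenvalues. Expanding the characteristic polynomial of the displayed matrix gives
  det(λ I - A) = p(λ) = λ^3 + (-7)λ^2 + (2)λ + (40.001).
Solving p(λ) = 0 yields eigenvalues ≈ -2, 4, 5. (A is shown rounded to 4 decimals, so these recover the underlying integer eigenvalues to within that precision.)
Verification: the trace of A = 7 equals the sum of eigenvalues 7, and det(A) ≈ -40.0010 matches the eigenvalue product -40.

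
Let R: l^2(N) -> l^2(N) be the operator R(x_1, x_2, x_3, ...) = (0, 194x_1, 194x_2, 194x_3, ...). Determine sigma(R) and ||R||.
sigma(R) = closed disk {z in C : |z| ≤ 194}; ||R|| = 194

Note R = 194·U where U is the unit right shift (U x)_k = x_{k-1} (with x_0 := 0); so ||R|| = 194||U|| and sigma(R) = 194·sigma(U). ||R x||^2 = sum_{k≥1} |194x_k|^2 = 37636||x||^2, so ||R|| = 194 and sigma(R) ⊂ {|z| ≤ 194}. For any |lambda| < 194, the equation (R - lambda I) x = 0 forces x_1 = 0, then 194x_k = lambda x_{k+1} ⇒ x = 0, so R has no eigenvalues. But (R - lambda I) is not surjective for |lambda| < 194: solving (R - lambda I) x = e_1 would require x_n proportional to (lambda/194)^(-n), which is not in l^2. So every |lambda| < 194 lies in the residual spectrum. The boundary |lambda| = 194 is in the approximate point spectrum (the spectrum is closed). Hence sigma(R) is the closed disk of radius 194.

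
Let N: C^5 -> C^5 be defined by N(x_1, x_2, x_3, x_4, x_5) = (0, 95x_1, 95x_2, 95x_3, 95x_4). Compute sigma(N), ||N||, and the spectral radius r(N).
sigma(N) = {0}; ||N|| = 95; r(N) = 0. (N is nilpotent with N^5 = 0.)

On C^5, N is a strictly lower-triangular matrix with 95 on the subdiagonal and zeros elsewhere, so its characteristic polynomial is lambda^5 and every eigenvalue is 0: sigma(N) = {0}. For the operator norm, N e_i = 95e_{i+1} for i = 1, ..., 4 and N e_5 = 0, so the singular values of N are 95 (with multiplicity 4) and 0; hence ||N|| = 95. The spectral radius r(N) = max|lambda| = 0. Note ||N|| > r(N) — characteristic of non-normal nilpotent operators. Indeed N^5 = 0.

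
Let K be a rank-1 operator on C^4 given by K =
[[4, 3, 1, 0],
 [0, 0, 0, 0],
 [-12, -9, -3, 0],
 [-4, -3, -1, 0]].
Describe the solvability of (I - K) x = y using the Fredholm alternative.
(I - K) is singular (det(I - K) = 0, i.e. 1 ∈ sigma(K)). (I - K) x = y is solvable iff y ⊥ ker((I - K)^*) = span{(4, 3, 1, 0)}, i.e. iff 4y_1 + 3y_2 + y_3 = 0. When solvable, the solutions are x = y + c·(1, 0, -3, -1), c arbitrary (ker(I - K) = span{(1, 0, -3, -1)}, dimension 1).

K has rank 1, so it is an outer product K = u v^T: every row of K is a multiple of one row vector. Reading off the entries, u = (1, 0, -3, -1) and v = (4, 3, 1, 0) (row i of K equals u_i·v^T). A rank-one matrix u v^T satisfies K u = u (v·u) and kills the (3)-dimensional subspace v^⊥, so its characteristic polynomial is lambda^3 (lambda - v·u) with v·u = tr K = 1. Hence the eigenvalues of I - K are 1 (multiplicity 3) and 1 - (1) = 0, so det(I - K) = 0. (Direct check: I - K =
[[-3, -3, -1, 0],
 [0, 1, 0, 0],
 [12, 9, 4, 0],
 [4, 3, 1, 1]]
has determinant 0.) So 1 is an eigenvalue of K and (I - K) is not invertible. The finite-dimensional Fredholm alternative says: either (I - K) is invertible, or ker(I - K) ≠ {0} and then range(I - K) = ker((I - K)^*)^⊥, with dim ker(I - K) = dim ker((I - K)^*). We are in the second case, so we need both kernels. Kernel of I - K: (I - K) u = u - u (v·u) = u - u = 0, so ker(I - K) = span{u} = span{(1, 0, -3, -1)} (it is exactly 1-dimensional because rank(I - K) = 3). Kernel of the adjoint: K is real, so (I - K)^* = I - K^T = I - v u^T, and (I - v u^T) v = v - v (u·v) = 0; hence ker((I - K)^*) = span{v} = span{(4, 3, 1, 0)}. Therefore (I - K) x = y is solvable iff <y, v> = 0, i.e. iff 4y_1 + 3y_2 + y_3 = 0. When this holds, K y = u (v·y) = 0, so (I - K) y = y and x = y is a particular solution; the full solution set is the line x = y + c·u = y + c·(1, 0, -3, -1), c ∈ C.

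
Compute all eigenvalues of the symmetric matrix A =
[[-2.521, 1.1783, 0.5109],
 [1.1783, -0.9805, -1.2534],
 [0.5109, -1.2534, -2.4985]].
sigma(A) ≈ {-4, -2, 0}

A is real symmetric, so its spectrum consists of real eigenvalues. Expanding the characteristic polynomial of the displayed matrix gives
  det(λ I - A) = p(λ) = λ^3 + (6)λ^2 + (8)λ + (0).
Solving p(λ) = 0 yields eigenvalues ≈ -4, -2, 0. (A is shown rounded to 4 decimals, so these recover the underlying integer eigenvalues to within that precision.)
Verification: the trace of A = -6 equals the sum of eigenvalues -6, and det(A) ≈ 0.0004 matches the eigenvalue product 0.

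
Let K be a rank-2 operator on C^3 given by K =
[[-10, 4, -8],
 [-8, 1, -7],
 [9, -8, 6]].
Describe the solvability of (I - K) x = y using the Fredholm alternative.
(I - K) is invertible (det(I - K) = -12 ≠ 0), so for every y in C^3 the equation (I - K) x = y has a unique solution.

K has rank 2 and factors as K = U V^T = u1 v1^T + u2 v2^T with u1 = (2, 1, -3), v1 = (-2, 3, -1), u2 = (2, 2, -1), v2 = (-3, -1, -3) (multiplying out reproduces the displayed K). The nonzero eigenvalues of U V^T coincide with those of the 2 x 2 matrix G = V^T U = [[v1·u1, v1·u2], [v2·u1, v2·u2]] = [[2, 3], [2, -5]], and by the Sylvester determinant identity det(I_3 - U V^T) = det(I_2 - V^T U) = det([[-1, -3], [-2, 6]]) = (-1)(6) - (-3)(-2) = -12. (Direct check: I - K =
[[11, -4, 8],
 [8, 0, 7],
 [-9, 8, -5]]
has determinant -12.) The finite-dimensional Fredholm alternative says: either (I - K) is invertible, or ker(I - K) ≠ {0} and then range(I - K) = ker((I - K)^*)^⊥, with dim ker(I - K) = dim ker((I - K)^*). Since det(I - K) ≠ 0, 1 is not an eigenvalue of K and ker(I - K) = {0}, so we are in the first case: for every y there is a unique x = (I - K)^(-1) y. (Explicitly, by the Woodbury identity, (I - U V^T)^(-1) = I + U (I_2 - G)^(-1) V^T.)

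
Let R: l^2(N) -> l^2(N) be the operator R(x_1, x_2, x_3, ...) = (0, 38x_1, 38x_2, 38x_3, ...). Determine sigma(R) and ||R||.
sigma(R) = closed disk {z in C : |z| ≤ 38}; ||R|| = 38

Note R = 38·U where U is the unit right shift (U x)_k = x_{k-1} (with x_0 := 0); so ||R|| = 38||U|| and sigma(R) = 38·sigma(U). ||R x||^2 = sum_{k≥1} |38x_k|^2 = 1444||x||^2, so ||R|| = 38 and sigma(R) ⊂ {|z| ≤ 38}. For any |lambda| < 38, the equation (R - lambda I) x = 0 forces x_1 = 0, then 38x_k = lambda x_{k+1} ⇒ x = 0, so R has no eigenvalues. But (R - lambda I) is not surjective for |lambda| < 38: solving (R - lambda I) x = e_1 would require x_n proportional to (lambda/38)^(-n), which is not in l^2. So every |lambda| < 38 lies in the residual spectrum. The boundary |lambda| = 38 is in the approximate point spectrum (the spectrum is closed). Hence sigma(R) is the closed disk of radius 38.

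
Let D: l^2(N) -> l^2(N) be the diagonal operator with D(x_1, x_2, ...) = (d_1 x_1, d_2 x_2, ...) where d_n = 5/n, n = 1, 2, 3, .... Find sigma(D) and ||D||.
sigma(D) = {5/n : n ≥ 1} ∪ {0}; ||D|| = 5

A bounded diagonal operator on l^2 with diagonal entries d_n has spectrum equal to the closure of {d_n : n ≥ 1}: every d_n is an eigenvalue (with eigenvector e_n), so {d_n} ⊂ sigma(D); the spectrum is closed, so its closure is too; and for lambda not in the closure, (D - lambda I) has bounded inverse (the diagonal entries 1/(d_n - lambda) are bounded). For our sequence d_n = 5/n, n = 1, 2, 3, ...:
  - {d_n} = {5/n : n ≥ 1}; the only limit point is 0
  - closure = {5/n : n ≥ 1} ∪ {0}
For the norm: a diagonal operator has ||D|| = sup_n |d_n|. Here d_n = 5/n is positive and decreasing, so sup_n |d_n| = d_1 = 5. So ||D|| = 5.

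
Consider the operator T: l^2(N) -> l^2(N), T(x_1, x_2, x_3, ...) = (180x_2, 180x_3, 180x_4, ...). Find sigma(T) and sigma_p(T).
sigma(T) = closed disk {z in C : |z| ≤ 180}; sigma_p(T) = open disk {z in C : |z| < 180}

Note T = 180·V where V is the unit left shift (V x)_k = x_{k+1}; so sigma(T) = 180·sigma(V) and ||T|| = 180||V||. ||T x||^2 = 32400sum_{k≥2} |x_k|^2 ≤ 32400||x||^2, with equality on {x : x_1 = 0}, so ||T|| = 180. For any lambda with |lambda| < 180, set r = lambda/180 (|r| < 1); the vector x = (1, r, r^2, ...) is in l^2 and satisfies T x = 180(r, r^2, ...) = lambda x, so lambda is an eigenvalue. On the boundary |lambda| = 180 the geometric series diverges, so no l^2 eigenvector exists, but these lambda lie in the approximate point spectrum. Hence sigma(T) is the closed disk of radius 180 and sigma_p(T) is the open disk.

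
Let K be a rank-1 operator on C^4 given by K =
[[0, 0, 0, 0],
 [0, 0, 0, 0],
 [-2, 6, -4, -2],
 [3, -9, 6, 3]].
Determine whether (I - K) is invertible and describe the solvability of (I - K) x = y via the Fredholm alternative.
(I - K) is invertible (det(I - K) = 2 ≠ 0), so for every y in C^4 the equation (I - K) x = y has a unique solution.

K has rank 1, so it is an outer product K = u v^T: every row of K is a multiple of one row vector. Reading off the entries, u = (0, 0, 2, -3) and v = (-1, 3, -2, -1) (row i of K equals u_i·v^T). A rank-one matrix u v^T satisfies K u = u (v·u) and kills the (3)-dimensional subspace v^⊥, so its characteristic polynomial is lambda^3 (lambda - v·u) with v·u = tr K = -1. Hence the eigenvalues of I - K are 1 (multiplicity 3) and 1 - (-1) = 2, so det(I - K) = 2. (Direct check: I - K =
[[1, 0, 0, 0],
 [0, 1, 0, 0],
 [2, -6, 5, 2],
 [-3, 9, -6, -2]]
has determinant 2.) The finite-dimensional Fredholm alternative says: either (I - K) is invertible, or ker(I - K) ≠ {0} and then range(I - K) = ker((I - K)^*)^⊥, with dim ker(I - K) = dim ker((I - K)^*). Since det(I - K) ≠ 0, 1 is not an eigenvalue of K and ker(I - K) = {0}, so we are in the first case: for every y there is a unique x = (I - K)^(-1) y. Explicitly, by the Sherman–Morrison formula, (I - u v^T)^(-1) = I + u v^T/(1 - v·u), i.e. (I - K)^(-1) = I + K/(2).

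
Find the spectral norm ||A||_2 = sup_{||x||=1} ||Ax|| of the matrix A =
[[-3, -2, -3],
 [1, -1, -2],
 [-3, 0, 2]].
||A||_2 ≈ 4.8533 (= sqrt(largest eigenvalue of A^T A))

||A||_2 = sigma_max(A) = sqrt(lambda_max(A^T A)). Form the symmetric matrix M = A^T A =
[[19, 5, 1],
 [5, 5, 8],
 [1, 8, 17]].
Its characteristic polynomial (trace, sum of principal 2x2 minors, determinant of M give the coefficients) is
  p(λ) = det(λ I - M) = λ^3 - 41λ^2 + 413λ - 49.
No integer candidate from the rational root theorem (±divisors of 49) is a root, so the roots are irrational. The cubic discriminant is Δ = 6308064 > 0, so there are three distinct real roots. p(0) = -49 and p(1) = 324 have opposite signs, so a root lies in (0, 1); Newton's method refines it to λ ≈ 0.1201. p(17) = 36 and p(18) = -67 have opposite signs, so a root lies in (17, 18); Newton's method refines it to λ ≈ 17.3254. p(23) = -72 and p(24) = 71 have opposite signs, so a root lies in (23, 24); Newton's method refines it to λ ≈ 23.5546. Check (Vieta): the three roots sum to 41, matching tr M = 41.
So the eigenvalues of A^T A are ≈ 0.1201, 17.3254, 23.5546 (all ≥ 0, as they must be for A^T A). The largest is λ_max ≈ 23.5546, hence ||A||_2 = sqrt(λ_max) ≈ 4.8533.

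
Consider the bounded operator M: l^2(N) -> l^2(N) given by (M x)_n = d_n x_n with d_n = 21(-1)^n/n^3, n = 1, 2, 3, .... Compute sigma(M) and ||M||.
sigma(M) = {21(-1)^n/n^3 : n ≥ 1} ∪ {0}; ||M|| = 21

A bounded diagonal operator on l^2 with diagonal entries d_n has spectrum equal to the closure of {d_n : n ≥ 1}: every d_n is an eigenvalue (with eigenvector e_n), so {d_n} ⊂ sigma(M); the spectrum is closed, so its closure is too; and for lambda not in the closure, (M - lambda I) has bounded inverse (the diagonal entries 1/(d_n - lambda) are bounded). For our sequence d_n = 21(-1)^n/n^3, n = 1, 2, 3, ...:
  - {d_n} = {21(-1)^n/n^3 : n ≥ 1}; the only limit point is 0
  - closure = {21(-1)^n/n^3 : n ≥ 1} ∪ {0}
For the norm: a diagonal operator has ||M|| = sup_n |d_n|. Here |d_n| = 21/n^3 is decreasing, so sup_n |d_n| = |d_1| = 21. So ||M|| = 21.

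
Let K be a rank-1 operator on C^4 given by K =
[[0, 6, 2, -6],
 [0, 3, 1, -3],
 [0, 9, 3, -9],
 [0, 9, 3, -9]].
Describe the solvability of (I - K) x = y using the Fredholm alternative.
(I - K) is invertible (det(I - K) = 4 ≠ 0), so for every y in C^4 the equation (I - K) x = y has a unique solution.

K has rank 1, so it is an outer product K = u v^T: every row of K is a multiple of one row vector. Reading off the entries, u = (2, 1, 3, 3) and v = (0, 3, 1, -3) (row i of K equals u_i·v^T). A rank-one matrix u v^T satisfies K u = u (v·u) and kills the (3)-dimensional subspace v^⊥, so its characteristic polynomial is lambda^3 (lambda - v·u) with v·u = tr K = -3. Hence the eigenvalues of I - K are 1 (multiplicity 3) and 1 - (-3) = 4, so det(I - K) = 4. (Direct check: I - K =
[[1, -6, -2, 6],
 [0, -2, -1, 3],
 [0, -9, -2, 9],
 [0, -9, -3, 10]]
has determinant 4.) The finite-dimensional Fredholm alternative says: either (I - K) is invertible, or ker(I - K) ≠ {0} and then range(I - K) = ker((I - K)^*)^⊥, with dim ker(I - K) = dim ker((I - K)^*). Since det(I - K) ≠ 0, 1 is not an eigenvalue of K and ker(I - K) = {0}, so we are in the first case: for every y there is a unique x = (I - K)^(-1) y. Explicitly, by the Sherman–Morrison formula, (I - u v^T)^(-1) = I + u v^T/(1 - v·u), i.e. (I - K)^(-1) = I + K/(4).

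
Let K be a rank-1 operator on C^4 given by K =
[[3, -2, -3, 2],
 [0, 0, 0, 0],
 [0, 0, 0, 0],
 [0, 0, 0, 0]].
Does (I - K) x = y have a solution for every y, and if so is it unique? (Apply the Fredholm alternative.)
(I - K) is invertible (det(I - K) = -2 ≠ 0), so for every y in C^4 the equation (I - K) x = y has a unique solution.

K has rank 1, so it is an outer product K = u v^T: every row of K is a multiple of one row vector. Reading off the entries, u = (-1, 0, 0, 0) and v = (-3, 2, 3, -2) (row i of K equals u_i·v^T). A rank-one matrix u v^T satisfies K u = u (v·u) and kills the (3)-dimensional subspace v^⊥, so its characteristic polynomial is lambda^3 (lambda - v·u) with v·u = tr K = 3. Hence the eigenvalues of I - K are 1 (multiplicity 3) and 1 - (3) = -2, so det(I - K) = -2. (Direct check: I - K =
[[-2, 2, 3, -2],
 [0, 1, 0, 0],
 [0, 0, 1, 0],
 [0, 0, 0, 1]]
has determinant -2.) The finite-dimensional Fredholm alternative says: either (I - K) is invertible, or ker(I - K) ≠ {0} and then range(I - K) = ker((I - K)^*)^⊥, with dim ker(I - K) = dim ker((I - K)^*). Since det(I - K) ≠ 0, 1 is not an eigenvalue of K and ker(I - K) = {0}, so we are in the first case: for every y there is a unique x = (I - K)^(-1) y. Explicitly, by the Sherman–Morrison formula, (I - u v^T)^(-1) = I + u v^T/(1 - v·u), i.e. (I - K)^(-1) = I + K/(-2).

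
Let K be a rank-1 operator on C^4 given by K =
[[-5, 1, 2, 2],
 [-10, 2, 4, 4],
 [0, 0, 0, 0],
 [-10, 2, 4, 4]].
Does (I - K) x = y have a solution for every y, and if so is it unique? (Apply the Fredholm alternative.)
(I - K) is singular (det(I - K) = 0, i.e. 1 ∈ sigma(K)). (I - K) x = y is solvable iff y ⊥ ker((I - K)^*) = span{(-5, 1, 2, 2)}, i.e. iff -5y_1 + y_2 + 2y_3 + 2y_4 = 0. When solvable, the solutions are x = y + c·(1, 2, 0, 2), c arbitrary (ker(I - K) = span{(1, 2, 0, 2)}, dimension 1).

K has rank 1, so it is an outer product K = u v^T: every row of K is a multiple of one row vector. Reading off the entries, u = (1, 2, 0, 2) and v = (-5, 1, 2, 2) (row i of K equals u_i·v^T). A rank-one matrix u v^T satisfies K u = u (v·u) and kills the (3)-dimensional subspace v^⊥, so its characteristic polynomial is lambda^3 (lambda - v·u) with v·u = tr K = 1. Hence the eigenvalues of I - K are 1 (multiplicity 3) and 1 - (1) = 0, so det(I - K) = 0. (Direct check: I - K =
[[6, -1, -2, -2],
 [10, -1, -4, -4],
 [0, 0, 1, 0],
 [10, -2, -4, -3]]
has determinant 0.) So 1 is an eigenvalue of K and (I - K) is not invertible. The finite-dimensional Fredholm alternative says: either (I - K) is invertible, or ker(I - K) ≠ {0} and then range(I - K) = ker((I - K)^*)^⊥, with dim ker(I - K) = dim ker((I - K)^*). We are in the second case, so we need both kernels. Kernel of I - K: (I - K) u = u - u (v·u) = u - u = 0, so ker(I - K) = span{u} = span{(1, 2, 0, 2)} (it is exactly 1-dimensional because rank(I - K) = 3). Kernel of the adjoint: K is real, so (I - K)^* = I - K^T = I - v u^T, and (I - v u^T) v = v - v (u·v) = 0; hence ker((I - K)^*) = span{v} = span{(-5, 1, 2, 2)}. Therefore (I - K) x = y is solvable iff <y, v> = 0, i.e. iff -5y_1 + y_2 + 2y_3 + 2y_4 = 0. When this holds, K y = u (v·y) = 0, so (I - K) y = y and x = y is a particular solution; the full solution set is the line x = y + c·u = y + c·(1, 2, 0, 2), c ∈ C.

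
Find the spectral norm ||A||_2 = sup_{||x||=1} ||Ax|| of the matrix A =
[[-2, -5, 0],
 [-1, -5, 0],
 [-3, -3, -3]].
||A||_2 ≈ 8.4644 (= sqrt(largest eigenvalue of A^T A))

||A||_2 = sigma_max(A) = sqrt(lambda_max(A^T A)). Form the symmetric matrix M = A^T A =
[[14, 24, 9],
 [24, 59, 9],
 [9, 9, 9]].
Its characteristic polynomial (trace, sum of principal 2x2 minors, determinant of M give the coefficients) is
  p(λ) = det(λ I - M) = λ^3 - 82λ^2 + 745λ - 225.
No integer candidate from the rational root theorem (±divisors of 225) is a root, so the roots are irrational. The cubic discriminant is Δ = 1827830025 > 0, so there are three distinct real roots. p(0) = -225 and p(1) = 439 have opposite signs, so a root lies in (0, 1); Newton's method refines it to λ ≈ 0.3127. p(10) = 25 and p(11) = -621 have opposite signs, so a root lies in (10, 11); Newton's method refines it to λ ≈ 10.0419. p(71) = -2781 and p(72) = 1575 have opposite signs, so a root lies in (71, 72); Newton's method refines it to λ ≈ 71.6454. Check (Vieta): the three roots sum to 82, matching tr M = 82.
So the eigenvalues of A^T A are ≈ 0.3127, 10.0419, 71.6454 (all ≥ 0, as they must be for A^T A). The largest is λ_max ≈ 71.6454, hence ||A||_2 = sqrt(λ_max) ≈ 8.4644.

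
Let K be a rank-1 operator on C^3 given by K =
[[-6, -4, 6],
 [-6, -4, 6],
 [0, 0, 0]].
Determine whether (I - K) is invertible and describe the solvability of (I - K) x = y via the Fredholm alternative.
(I - K) is invertible (det(I - K) = 11 ≠ 0), so for every y in C^3 the equation (I - K) x = y has a unique solution.

K has rank 1, so it is an outer product K = u v^T: every row of K is a multiple of one row vector. Reading off the entries, u = (-2, -2, 0) and v = (3, 2, -3) (row i of K equals u_i·v^T). A rank-one matrix u v^T satisfies K u = u (v·u) and kills the (2)-dimensional subspace v^⊥, so its characteristic polynomial is lambda^2 (lambda - v·u) with v·u = tr K = -10. Hence the eigenvalues of I - K are 1 (multiplicity 2) and 1 - (-10) = 11, so det(I - K) = 11. (Direct check: I - K =
[[7, 4, -6],
 [6, 5, -6],
 [0, 0, 1]]
has determinant 11.) The finite-dimensional Fredholm alternative says: either (I - K) is invertible, or ker(I - K) ≠ {0} and then range(I - K) = ker((I - K)^*)^⊥, with dim ker(I - K) = dim ker((I - K)^*). Since det(I - K) ≠ 0, 1 is not an eigenvalue of K and ker(I - K) = {0}, so we are in the first case: for every y there is a unique x = (I - K)^(-1) y. Explicitly, by the Sherman–Morrison formula, (I - u v^T)^(-1) = I + u v^T/(1 - v·u), i.e. (I - K)^(-1) = I + K/(11).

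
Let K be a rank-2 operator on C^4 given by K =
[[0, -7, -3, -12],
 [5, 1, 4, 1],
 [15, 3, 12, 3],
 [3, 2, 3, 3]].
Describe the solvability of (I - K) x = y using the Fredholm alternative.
(I - K) is invertible (det(I - K) = 129 ≠ 0), so for every y in C^4 the equation (I - K) x = y has a unique solution.

K has rank 2 and factors as K = U V^T = u1 v1^T + u2 v2^T with u1 = (2, -1, -3, -1), v1 = (-3, -2, -3, -3), u2 = (3, 1, 3, 0), v2 = (2, -1, 1, -2) (multiplying out reproduces the displayed K). The nonzero eigenvalues of U V^T coincide with those of the 2 x 2 matrix G = V^T U = [[v1·u1, v1·u2], [v2·u1, v2·u2]] = [[8, -20], [4, 8]], and by the Sylvester determinant identity det(I_4 - U V^T) = det(I_2 - V^T U) = det([[-7, 20], [-4, -7]]) = (-7)(-7) - (20)(-4) = 129. (Direct check: I - K =
[[1, 7, 3, 12],
 [-5, 0, -4, -1],
 [-15, -3, -11, -3],
 [-3, -2, -3, -2]]
has determinant 129.) The finite-dimensional Fredholm alternative says: either (I - K) is invertible, or ker(I - K) ≠ {0} and then range(I - K) = ker((I - K)^*)^⊥, with dim ker(I - K) = dim ker((I - K)^*). Since det(I - K) ≠ 0, 1 is not an eigenvalue of K and ker(I - K) = {0}, so we are in the first case: for every y there is a unique x = (I - K)^(-1) y. (Explicitly, by the Woodbury identity, (I - U V^T)^(-1) = I + U (I_2 - G)^(-1) V^T.)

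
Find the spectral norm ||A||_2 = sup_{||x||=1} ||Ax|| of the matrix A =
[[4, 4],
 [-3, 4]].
||A||_2 = sqrt((57 + sqrt(113))/2) ≈ 5.8151 (= sqrt(largest eigenvalue of A^T A))

||A||_2 = sigma_max(A) = sqrt(lambda_max(A^T A)). Form the symmetric matrix M = A^T A =
[[25, 4],
 [4, 32]].
Its characteristic polynomial (trace, determinant of M give the coefficients) is
  p(λ) = det(λ I - M) = λ^2 - 57λ + 784.
For λ^2 - 57λ + 784 the discriminant is 113. It is nonnegative but not a perfect square, so the roots are real and irrational: λ = (57 ± sqrt(113))/2 ≈ 33.8151, 23.1849.
So the eigenvalues of A^T A are ≈ 23.1849, 33.8151 (all ≥ 0, as they must be for A^T A). The largest is λ_max = (57 + sqrt(113))/2 ≈ 33.8151, hence ||A||_2 = sqrt(λ_max) = sqrt((57 + sqrt(113))/2) ≈ 5.8151.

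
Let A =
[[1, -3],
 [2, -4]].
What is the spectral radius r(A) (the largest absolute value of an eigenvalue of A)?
r(A) = 2

The eigenvalues of A are the roots of its characteristic polynomial. With M = A (coefficients from the trace and determinant):
  p(λ) = det(λ I - M) = λ^2 + 3λ + 2.
For λ^2 + 3λ + 2 the discriminant is 1. It is a perfect square (1^2), so the roots are rational: λ = (-3 ± 1)/2 = -1, -2.
Thus the eigenvalues (to 4 decimals) are -1 (modulus 1); -2 (modulus 2). The spectral radius is the largest modulus: r(A) = 2. (Cross-check: r(A) ≤ ||A||_2 ≈ 5.465; equality holds whenever A is normal, though it can also hold for some non-normal A.)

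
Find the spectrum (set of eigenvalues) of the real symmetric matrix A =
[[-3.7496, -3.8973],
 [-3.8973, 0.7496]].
sigma(A) ≈ {-6, 3}

A is real symmetric, so its spectrum consists of real eigenvalues. Expanding the characteristic polynomial of the displayed matrix gives
  det(λ I - A) = p(λ) = λ^2 + (3)λ + (-18).
Solving p(λ) = 0 yields eigenvalues ≈ -6, 3. (A is shown rounded to 4 decimals, so these recover the underlying integer eigenvalues to within that precision.)
Verification: the trace of A = -3 equals the sum of eigenvalues -3, and det(A) ≈ -17.9996 matches the eigenvalue product -18.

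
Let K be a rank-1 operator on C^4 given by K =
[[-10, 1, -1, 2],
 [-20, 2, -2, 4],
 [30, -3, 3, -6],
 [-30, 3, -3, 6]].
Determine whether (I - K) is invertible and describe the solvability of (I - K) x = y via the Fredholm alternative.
(I - K) is singular (det(I - K) = 0, i.e. 1 ∈ sigma(K)). (I - K) x = y is solvable iff y ⊥ ker((I - K)^*) = span{(-10, 1, -1, 2)}, i.e. iff -10y_1 + y_2 - y_3 + 2y_4 = 0. When solvable, the solutions are x = y + c·(1, 2, -3, 3), c arbitrary (ker(I - K) = span{(1, 2, -3, 3)}, dimension 1).

K has rank 1, so it is an outer product K = u v^T: every row of K is a multiple of one row vector. Reading off the entries, u = (1, 2, -3, 3) and v = (-10, 1, -1, 2) (row i of K equals u_i·v^T). A rank-one matrix u v^T satisfies K u = u (v·u) and kills the (3)-dimensional subspace v^⊥, so its characteristic polynomial is lambda^3 (lambda - v·u) with v·u = tr K = 1. Hence the eigenvalues of I - K are 1 (multiplicity 3) and 1 - (1) = 0, so det(I - K) = 0. (Direct check: I - K =
[[11, -1, 1, -2],
 [20, -1, 2, -4],
 [-30, 3, -2, 6],
 [30, -3, 3, -5]]
has determinant 0.) So 1 is an eigenvalue of K and (I - K) is not invertible. The finite-dimensional Fredholm alternative says: either (I - K) is invertible, or ker(I - K) ≠ {0} and then range(I - K) = ker((I - K)^*)^⊥, with dim ker(I - K) = dim ker((I - K)^*). We are in the second case, so we need both kernels. Kernel of I - K: (I - K) u = u - u (v·u) = u - u = 0, so ker(I - K) = span{u} = span{(1, 2, -3, 3)} (it is exactly 1-dimensional because rank(I - K) = 3). Kernel of the adjoint: K is real, so (I - K)^* = I - K^T = I - v u^T, and (I - v u^T) v = v - v (u·v) = 0; hence ker((I - K)^*) = span{v} = span{(-10, 1, -1, 2)}. Therefore (I - K) x = y is solvable iff <y, v> = 0, i.e. iff -10y_1 + y_2 - y_3 + 2y_4 = 0. When this holds, K y = u (v·y) = 0, so (I - K) y = y and x = y is a particular solution; the full solution set is the line x = y + c·u = y + c·(1, 2, -3, 3), c ∈ C.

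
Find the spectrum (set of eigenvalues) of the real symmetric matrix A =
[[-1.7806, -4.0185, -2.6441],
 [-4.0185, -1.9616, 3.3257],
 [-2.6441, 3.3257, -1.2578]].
sigma(A) ≈ {-6, -4, 5}

A is real symmetric, so its spectrum consists of real eigenvalues. Expanding the characteristic polynomial of the displayed matrix gives
  det(λ I - A) = p(λ) = λ^3 + (5)λ^2 + (-26)λ + (-120).
Solving p(λ) = 0 yields eigenvalues ≈ -6, -4, 5. (A is shown rounded to 4 decimals, so these recover the underlying integer eigenvalues to within that precision.)
Verification: the trace of A = -5 equals the sum of eigenvalues -5, and det(A) ≈ 119.9993 matches the eigenvalue product 120.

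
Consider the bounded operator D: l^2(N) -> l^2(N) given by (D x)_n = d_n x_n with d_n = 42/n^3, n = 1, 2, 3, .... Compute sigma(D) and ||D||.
sigma(D) = {42/n^3 : n ≥ 1} ∪ {0}; ||D|| = 42

A bounded diagonal operator on l^2 with diagonal entries d_n has spectrum equal to the closure of {d_n : n ≥ 1}: every d_n is an eigenvalue (with eigenvector e_n), so {d_n} ⊂ sigma(D); the spectrum is closed, so its closure is too; and for lambda not in the closure, (D - lambda I) has bounded inverse (the diagonal entries 1/(d_n - lambda) are bounded). For our sequence d_n = 42/n^3, n = 1, 2, 3, ...:
  - {d_n} = {42/n^3 : n ≥ 1}; the only limit point is 0
  - closure = {42/n^3 : n ≥ 1} ∪ {0}
For the norm: a diagonal operator has ||D|| = sup_n |d_n|. Here d_n = 42/n^3 is positive and decreasing, so sup_n |d_n| = d_1 = 42. So ||D|| = 42.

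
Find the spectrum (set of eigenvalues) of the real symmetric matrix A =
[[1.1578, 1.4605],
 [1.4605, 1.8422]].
sigma(A) ≈ {0, 3}

A is real symmetric, so its spectrum consists of real eigenvalues. Expanding the characteristic polynomial of the displayed matrix gives
  det(λ I - A) = p(λ) = λ^2 + (-3)λ + (0).
Solving p(λ) = 0 yields eigenvalues ≈ 0, 3. (A is shown rounded to 4 decimals, so these recover the underlying integer eigenvalues to within that precision.)
Verification: the trace of A = 3 equals the sum of eigenvalues 3, and det(A) ≈ -0.0002 matches the eigenvalue product 0.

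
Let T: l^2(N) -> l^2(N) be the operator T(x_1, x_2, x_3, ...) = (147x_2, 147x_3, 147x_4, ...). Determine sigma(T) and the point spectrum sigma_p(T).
sigma(T) = closed disk {z in C : |z| ≤ 147}; sigma_p(T) = open disk {z in C : |z| < 147}

Note T = 147·V where V is the unit left shift (V x)_k = x_{k+1}; so sigma(T) = 147·sigma(V) and ||T|| = 147||V||. ||T x||^2 = 21609sum_{k≥2} |x_k|^2 ≤ 21609||x||^2, with equality on {x : x_1 = 0}, so ||T|| = 147. For any lambda with |lambda| < 147, set r = lambda/147 (|r| < 1); the vector x = (1, r, r^2, ...) is in l^2 and satisfies T x = 147(r, r^2, ...) = lambda x, so lambda is an eigenvalue. On the boundary |lambda| = 147 the geometric series diverges, so no l^2 eigenvector exists, but these lambda lie in the approximate point spectrum. Hence sigma(T) is the closed disk of radius 147 and sigma_p(T) is the open disk.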